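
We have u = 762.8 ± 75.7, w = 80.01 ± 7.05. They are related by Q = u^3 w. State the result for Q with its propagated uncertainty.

Q is a product of powers, so relative uncertainties combine in quadrature:
  (3·δu/u)² = (3×0.0992)² = 0.0886;  (1·δw/w)² = (1×0.0881)² = 0.00776
δQ/Q = √(0.0964) = 0.310
Q = 3.551e+10, so δQ = 0.310 × 3.551e+10 = 1.1e+10.

(3.551 ± 1.10) × 10^10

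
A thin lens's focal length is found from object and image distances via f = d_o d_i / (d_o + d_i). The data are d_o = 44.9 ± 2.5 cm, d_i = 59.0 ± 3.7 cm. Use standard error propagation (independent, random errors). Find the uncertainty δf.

∂f/∂d_o = (d_i/(d_o+d_i))² = 0.322;  ∂f/∂d_i = (d_o/(d_o+d_i))² = 0.187
δf = √((∂f/∂d_o · δd_o)² + (∂f/∂d_i · δd_i)²) = √(0.650 + 0.477) = 1.06 cm

1.06 cm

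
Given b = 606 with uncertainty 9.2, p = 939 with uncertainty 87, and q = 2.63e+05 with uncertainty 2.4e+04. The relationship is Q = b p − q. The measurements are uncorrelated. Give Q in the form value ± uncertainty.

(3.06 ± 0.586) × 10^5

Let w = b·p = 5.69e+05. δw/w = √((1·δb/b)² + (1·δp/p)²) = √(0.000230 + 0.00858) = 0.0939, so δw = 53400.
Q = w − q: δQ = √(δw² + δq²) = √(2.85e+09 + 5.76e+08) = 58600
Q = 3.06e+05.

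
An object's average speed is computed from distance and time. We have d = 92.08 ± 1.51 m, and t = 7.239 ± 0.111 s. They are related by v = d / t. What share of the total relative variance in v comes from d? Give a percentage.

(δv/v)² = (1·δd/d)² + (-1·δt/t)²
  d term: (1×0.0164)² = 0.000269
  t term: (-1×0.0153)² = 0.000235
Total = 0.000504. Share from d = 0.000269/0.000504 = 0.534.

53.4%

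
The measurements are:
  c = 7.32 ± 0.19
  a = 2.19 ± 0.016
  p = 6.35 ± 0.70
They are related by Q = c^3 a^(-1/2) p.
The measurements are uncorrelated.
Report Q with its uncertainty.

1680 ± 227

Relative error in a monomial: (δQ/Q)² = Σ (nᵢ · δxᵢ/xᵢ)².
  (3·δc/c)² = (3×0.0260)² = 0.00606;  (−½·δa/a)² = (-0.5×0.00731)² = 1.33e-05;  (1·δp/p)² = (1×0.110)² = 0.0122
δQ/Q = √(0.0182) = 0.135
Q = 1680, so δQ = 0.135 × 1680 = 227.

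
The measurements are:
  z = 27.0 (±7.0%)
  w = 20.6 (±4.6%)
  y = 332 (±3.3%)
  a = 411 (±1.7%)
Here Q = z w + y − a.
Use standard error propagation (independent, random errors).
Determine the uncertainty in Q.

Let p = z·w = 556. δp/p = √((1·δz/z)² + (1·δw/w)²) = √(0.00490 + 0.00212) = 0.0838, so δp = 46.6.
Q = p + y − a: δQ = √(δp² + δy² + δa²) = √(2170 + 120 + 48.8) = 48.4

48.4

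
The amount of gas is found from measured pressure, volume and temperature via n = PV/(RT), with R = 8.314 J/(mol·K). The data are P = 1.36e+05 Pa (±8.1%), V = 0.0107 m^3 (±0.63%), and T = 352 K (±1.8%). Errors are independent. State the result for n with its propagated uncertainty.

0.497 ± 0.0414 mol

Products/powers → add relative errors in quadrature, weighted by exponent:
  (1·δP/P)² = (1×0.0810)² = 0.00656;  (1·δV/V)² = (1×0.00630)² = 3.97e-05;  (-1·δT/T)² = (-1×0.0180)² = 0.000324
δn/n = √(0.00692) = 0.0832
n = 0.497 mol, so δn = 0.0832 × 0.497 = 0.0414 mol.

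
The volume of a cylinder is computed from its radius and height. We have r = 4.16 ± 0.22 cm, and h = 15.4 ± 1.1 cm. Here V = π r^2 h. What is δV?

107 cm^3

V is a product of powers, so relative uncertainties combine in quadrature:
  (2·δr/r)² = (2×0.0529)² = 0.0112;  (1·δh/h)² = (1×0.0714)² = 0.00510
δV/V = √(0.0163) = 0.128
V = 837 cm^3, so δV = 0.128 × 837 = 107 cm^3.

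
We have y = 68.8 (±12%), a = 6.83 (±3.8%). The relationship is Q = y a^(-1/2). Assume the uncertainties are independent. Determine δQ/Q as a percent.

Products/powers → add relative errors in quadrature, weighted by exponent:
  (1·δy/y)² = (1×0.120)² = 0.0144;  (−½·δa/a)² = (-0.5×0.0380)² = 0.000361
δQ/Q = √(0.0148) = 0.121

12.1%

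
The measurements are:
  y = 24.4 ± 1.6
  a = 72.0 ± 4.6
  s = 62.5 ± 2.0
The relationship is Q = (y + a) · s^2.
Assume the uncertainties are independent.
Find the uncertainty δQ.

30700

Let u = y + a = 96.4. δu = √(δy² + δa²) = √(2.56 + 21.2) = 4.87, so δu/u = 0.0505.
Q is then a monomial in u, s:
δQ/Q = √((δu/u)² + (2·δs/s)²) = √(0.00255 + 0.00410) = 0.0815
Q = 3.77e+05, so δQ = 0.0815 × 3.77e+05 = 30700.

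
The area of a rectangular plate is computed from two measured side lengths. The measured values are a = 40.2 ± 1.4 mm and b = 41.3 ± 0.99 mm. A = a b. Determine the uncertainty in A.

70.2 mm^2

For a monomial A ∝ a, b, fractional errors add in quadrature:
  (1·δa/a)² = (1×0.0348)² = 0.00121;  (1·δb/b)² = (1×0.0240)² = 0.000575
δA/A = √(0.00179) = 0.0423
A = 1660 mm^2, so δA = 0.0423 × 1660 = 70.2 mm^2.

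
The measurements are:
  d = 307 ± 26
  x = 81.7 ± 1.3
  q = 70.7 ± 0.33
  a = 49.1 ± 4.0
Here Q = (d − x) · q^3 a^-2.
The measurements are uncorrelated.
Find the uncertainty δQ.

Let u = d − x = 225. δu = √(δd² + δx²) = √(676 + 1.69) = 26.0, so δu/u = 0.116.
Q is then a monomial in u, q, a:
δQ/Q = √((δu/u)² + (3·δq/q)² + (-2·δa/a)²) = √(0.0134 + 0.000196 + 0.0265) = 0.200
Q = 33000, so δQ = 0.200 × 33000 = 6610.

6610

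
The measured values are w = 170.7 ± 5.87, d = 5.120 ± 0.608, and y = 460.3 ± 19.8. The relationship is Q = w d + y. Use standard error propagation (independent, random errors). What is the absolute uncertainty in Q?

110

Let p = w·d = 874.0. δp/p = √((1·δw/w)² + (1·δd/d)²) = √(0.00118 + 0.0141) = 0.124, so δp = 108.
Q = p + y: δQ = √(δp² + δy²) = √(11700 + 392) = 110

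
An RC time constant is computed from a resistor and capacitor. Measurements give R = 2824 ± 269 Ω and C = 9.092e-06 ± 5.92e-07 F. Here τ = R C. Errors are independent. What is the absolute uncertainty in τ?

0.00296 s

Since τ is a product/quotient, work with relative uncertainties:
  (1·δR/R)² = (1×0.0953)² = 0.00907;  (1·δC/C)² = (1×0.0651)² = 0.00424
δτ/τ = √(0.0133) = 0.115
τ = 0.02568 s, so δτ = 0.115 × 0.02568 = 0.00296 s.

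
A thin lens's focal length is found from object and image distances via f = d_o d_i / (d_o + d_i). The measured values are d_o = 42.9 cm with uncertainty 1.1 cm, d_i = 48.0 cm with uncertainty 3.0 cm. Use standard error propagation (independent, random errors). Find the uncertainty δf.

0.735 cm

∂f/∂d_o = (d_i/(d_o+d_i))² = 0.279;  ∂f/∂d_i = (d_o/(d_o+d_i))² = 0.223
δf = √((∂f/∂d_o · δd_o)² + (∂f/∂d_i · δd_i)²) = √(0.0941 + 0.446) = 0.735 cm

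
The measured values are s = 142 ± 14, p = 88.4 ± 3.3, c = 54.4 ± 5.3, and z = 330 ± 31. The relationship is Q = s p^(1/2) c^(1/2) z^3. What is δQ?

Relative error in a monomial: (δQ/Q)² = Σ (nᵢ · δxᵢ/xᵢ)².
  (1·δs/s)² = (1×0.0986)² = 0.00972;  (½·δp/p)² = (0.5×0.0373)² = 0.000348;  (½·δc/c)² = (0.5×0.0974)² = 0.00237;  (3·δz/z)² = (3×0.0939)² = 0.0794
δQ/Q = √(0.0919) = 0.303
Q = 3.54e+11, so δQ = 0.303 × 3.54e+11 = 1.07e+11.

1.07e+11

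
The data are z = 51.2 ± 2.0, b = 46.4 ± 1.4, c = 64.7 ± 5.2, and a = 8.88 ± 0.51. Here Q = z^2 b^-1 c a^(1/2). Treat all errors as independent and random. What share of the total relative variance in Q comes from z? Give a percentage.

(δQ/Q)² = (2·δz/z)² + (-1·δb/b)² + (1·δc/c)² + (½·δa/a)²
  z term: (2×0.0391)² = 0.00610
  b term: (-1×0.0302)² = 0.000910
  c term: (1×0.0804)² = 0.00646
  a term: (0.5×0.0574)² = 0.000825
Total = 0.0143. Share from z = 0.00610/0.0143 = 0.427.

42.7%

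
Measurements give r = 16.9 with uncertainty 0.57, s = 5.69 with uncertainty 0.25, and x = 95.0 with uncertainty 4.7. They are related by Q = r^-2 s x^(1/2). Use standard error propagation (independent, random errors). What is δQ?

0.0164

For a monomial Q ∝ r^-2, s, x^(1/2), fractional errors add in quadrature:
  (-2·δr/r)² = (-2×0.0337)² = 0.00455;  (1·δs/s)² = (1×0.0439)² = 0.00193;  (½·δx/x)² = (0.5×0.0495)² = 0.000612
δQ/Q = √(0.00709) = 0.0842
Q = 0.194, so δQ = 0.0842 × 0.194 = 0.0164.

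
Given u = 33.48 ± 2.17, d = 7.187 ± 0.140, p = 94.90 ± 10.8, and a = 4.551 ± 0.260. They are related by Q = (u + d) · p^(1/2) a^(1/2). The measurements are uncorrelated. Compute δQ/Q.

0.0831

Let w = u + d = 40.67. δw = √(δu² + δd²) = √(4.71 + 0.0196) = 2.17, so δw/w = 0.0535.
Q is then a monomial in w, p, a:
δQ/Q = √((δw/w)² + (½·δp/p)² + (½·δa/a)²) = √(0.00286 + 0.00324 + 0.000816) = 0.0831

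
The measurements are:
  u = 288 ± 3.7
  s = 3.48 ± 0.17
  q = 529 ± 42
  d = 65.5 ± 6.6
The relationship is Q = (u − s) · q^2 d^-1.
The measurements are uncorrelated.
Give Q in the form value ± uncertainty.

(1.22 ± 0.229) × 10^6

Let w = u − s = 285. δw = √(δu² + δs²) = √(13.7 + 0.0289) = 3.70, so δw/w = 0.0130.
Q is then a monomial in w, q, d:
δQ/Q = √((δw/w)² + (2·δq/q)² + (-1·δd/d)²) = √(0.000169 + 0.0252 + 0.0102) = 0.189
Q = 1.22e+06, so δQ = 0.189 × 1.22e+06 = 2.29e+05.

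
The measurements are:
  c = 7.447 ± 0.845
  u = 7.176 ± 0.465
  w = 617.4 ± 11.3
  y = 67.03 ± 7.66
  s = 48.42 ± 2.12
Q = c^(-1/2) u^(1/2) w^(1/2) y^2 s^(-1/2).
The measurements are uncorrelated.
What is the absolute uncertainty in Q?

For a monomial Q ∝ c^(-1/2), u^(1/2), w^(1/2), y^2, s^(-1/2), fractional errors add in quadrature:
  (−½·δc/c)² = (-0.5×0.113)² = 0.00322;  (½·δu/u)² = (0.5×0.0648)² = 0.00105;  (½·δw/w)² = (0.5×0.0183)² = 8.37e-05;  (2·δy/y)² = (2×0.114)² = 0.0522;  (−½·δs/s)² = (-0.5×0.0438)² = 0.000479
δQ/Q = √(0.0571) = 0.239
Q = 15750, so δQ = 0.239 × 15750 = 3760.

3760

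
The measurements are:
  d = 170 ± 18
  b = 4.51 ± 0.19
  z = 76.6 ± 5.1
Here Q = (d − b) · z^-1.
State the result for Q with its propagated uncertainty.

2.16 ± 0.276

Let u = d − b = 165. δu = √(δd² + δb²) = √(324 + 0.0361) = 18.0, so δu/u = 0.109.
Q is then a monomial in u, z:
δQ/Q = √((δu/u)² + (-1·δz/z)²) = √(0.0118 + 0.00443) = 0.128
Q = 2.16, so δQ = 0.128 × 2.16 = 0.276.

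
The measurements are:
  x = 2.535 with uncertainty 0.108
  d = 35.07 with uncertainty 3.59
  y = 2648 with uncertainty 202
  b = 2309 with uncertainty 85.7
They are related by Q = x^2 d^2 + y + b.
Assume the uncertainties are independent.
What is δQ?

1770

Let p = x^2·d^2 = 7904. δp/p = √((2·δx/x)² + (2·δd/d)²) = √(0.00726 + 0.0419) = 0.222, so δp = 1750.
Q = p + y + b: δQ = √(δp² + δy² + δb²) = √(3.07e+06 + 40800 + 7340) = 1770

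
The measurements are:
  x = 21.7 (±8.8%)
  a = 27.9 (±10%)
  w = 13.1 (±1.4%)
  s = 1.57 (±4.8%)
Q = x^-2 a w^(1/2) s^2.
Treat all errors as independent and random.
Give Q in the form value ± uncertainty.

Since Q is a product/quotient, work with relative uncertainties:
  (-2·δx/x)² = (-2×0.0880)² = 0.0310;  (1·δa/a)² = (1×0.100)² = 0.0100;  (½·δw/w)² = (0.5×0.0140)² = 4.9e-05;  (2·δs/s)² = (2×0.0480)² = 0.00922
δQ/Q = √(0.0502) = 0.224
Q = 0.529, so δQ = 0.224 × 0.529 = 0.118.

0.529 ± 0.118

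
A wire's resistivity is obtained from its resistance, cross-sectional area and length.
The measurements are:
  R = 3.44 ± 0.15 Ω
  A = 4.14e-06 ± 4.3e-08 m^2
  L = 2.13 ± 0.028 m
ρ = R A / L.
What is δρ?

Each factor contributes (exponent × relative error)² to (δρ/ρ)²:
  (1·δR/R)² = (1×0.0436)² = 0.00190;  (1·δA/A)² = (1×0.0104)² = 0.000108;  (-1·δL/L)² = (-1×0.0131)² = 0.000173
δρ/ρ = √(0.00218) = 0.0467
ρ = 6.69e-06 Ω·m, so δρ = 0.0467 × 6.69e-06 = 3.12e-07 Ω·m.

3.12e-07 Ω·m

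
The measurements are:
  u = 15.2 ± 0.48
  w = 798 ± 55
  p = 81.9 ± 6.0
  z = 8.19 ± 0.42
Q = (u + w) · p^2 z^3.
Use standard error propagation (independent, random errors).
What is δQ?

6.68e+08

Let h = u + w = 813. δh = √(δu² + δw²) = √(0.230 + 3020) = 55.0, so δh/h = 0.0676.
Q is then a monomial in h, p, z:
δQ/Q = √((δh/h)² + (2·δp/p)² + (3·δz/z)²) = √(0.00457 + 0.0215 + 0.0237) = 0.223
Q = 3e+09, so δQ = 0.223 × 3e+09 = 6.68e+08.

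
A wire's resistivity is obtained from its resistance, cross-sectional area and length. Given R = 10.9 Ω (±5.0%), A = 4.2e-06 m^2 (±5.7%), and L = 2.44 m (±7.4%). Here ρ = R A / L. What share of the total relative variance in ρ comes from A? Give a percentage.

28.9%

(δρ/ρ)² = (1·δR/R)² + (1·δA/A)² + (-1·δL/L)²
  R term: (1×0.0500)² = 0.00250
  A term: (1×0.0570)² = 0.00325
  L term: (-1×0.0740)² = 0.00548
Total = 0.0112. Share from A = 0.00325/0.0112 = 0.289.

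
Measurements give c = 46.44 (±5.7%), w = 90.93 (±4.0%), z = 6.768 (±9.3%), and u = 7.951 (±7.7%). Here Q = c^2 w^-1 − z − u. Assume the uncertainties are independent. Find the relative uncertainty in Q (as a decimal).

Let p = c^2·w^-1 = 23.72. δp/p = √((2·δc/c)² + (-1·δw/w)²) = √(0.0130 + 0.00160) = 0.121, so δp = 2.87.
Q = p − z − u: δQ = √(δp² + δz² + δu²) = √(8.21 + 0.396 + 0.375) = 3.00
Q = 8.999, so δQ/Q = 3.00/8.999 = 0.333.

0.333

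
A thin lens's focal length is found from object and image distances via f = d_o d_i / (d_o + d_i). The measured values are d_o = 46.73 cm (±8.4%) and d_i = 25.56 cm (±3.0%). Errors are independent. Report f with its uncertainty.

16.52 ± 0.586 cm

∂f/∂d_o = (d_i/(d_o+d_i))² = 0.125;  ∂f/∂d_i = (d_o/(d_o+d_i))² = 0.418
δf = √((∂f/∂d_o · δd_o)² + (∂f/∂d_i · δd_i)²) = √(0.241 + 0.103) = 0.586 cm
f = 16.52 cm.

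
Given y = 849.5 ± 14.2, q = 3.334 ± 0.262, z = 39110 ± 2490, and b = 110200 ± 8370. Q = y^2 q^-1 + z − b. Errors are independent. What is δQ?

Let p = y^2·q^-1 = 216500. δp/p = √((2·δy/y)² + (-1·δq/q)²) = √(0.00112 + 0.00618) = 0.0854, so δp = 18500.
Q = p + z − b: δQ = √(δp² + δz² + δb²) = √(3.42e+08 + 6.2e+06 + 7.01e+07) = 20400

20400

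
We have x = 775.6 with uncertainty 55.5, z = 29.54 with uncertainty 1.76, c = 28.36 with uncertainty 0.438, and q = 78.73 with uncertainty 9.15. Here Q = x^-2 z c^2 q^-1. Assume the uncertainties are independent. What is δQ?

Products/powers → add relative errors in quadrature, weighted by exponent:
  (-2·δx/x)² = (-2×0.0716)² = 0.0205;  (1·δz/z)² = (1×0.0596)² = 0.00355;  (2·δc/c)² = (2×0.0154)² = 0.000954;  (-1·δq/q)² = (-1×0.116)² = 0.0135
δQ/Q = √(0.0385) = 0.196
Q = 0.0005017, so δQ = 0.196 × 0.0005017 = 9.84e-05.

9.84e-05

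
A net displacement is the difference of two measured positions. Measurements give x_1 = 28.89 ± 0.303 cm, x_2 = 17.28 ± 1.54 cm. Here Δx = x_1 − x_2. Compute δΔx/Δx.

Each term contributes (cᵢ δxᵢ)² to (δΔx)²:
  (δx_1)² = 0.0918;  (δx_2)² = 2.37
δΔx = √(2.46) = 1.57 cm
Δx = 11.61 cm, so δΔx/Δx = 1.57/11.61 = 0.135.

0.135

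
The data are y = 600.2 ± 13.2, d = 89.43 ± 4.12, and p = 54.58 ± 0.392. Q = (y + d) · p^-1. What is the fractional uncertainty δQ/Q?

0.0213

Let u = y + d = 689.6. δu = √(δy² + δd²) = √(174 + 17.0) = 13.8, so δu/u = 0.0201.
Q is then a monomial in u, p:
δQ/Q = √((δu/u)² + (-1·δp/p)²) = √(0.000402 + 5.16e-05) = 0.0213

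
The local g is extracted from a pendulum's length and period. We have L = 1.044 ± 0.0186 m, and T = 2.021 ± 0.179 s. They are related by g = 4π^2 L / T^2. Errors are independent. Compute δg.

1.80 m/s^2

For a monomial g ∝ L, T^-2, fractional errors add in quadrature:
  (1·δL/L)² = (1×0.0178)² = 0.000317;  (-2·δT/T)² = (-2×0.0886)² = 0.0314
δg/g = √(0.0317) = 0.178
g = 10.09 m/s^2, so δg = 0.178 × 10.09 = 1.80 m/s^2.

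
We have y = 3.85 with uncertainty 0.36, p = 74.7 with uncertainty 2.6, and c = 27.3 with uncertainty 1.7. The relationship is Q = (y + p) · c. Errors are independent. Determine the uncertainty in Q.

152

Let u = y + p = 78.5. δu = √(δy² + δp²) = √(0.130 + 6.76) = 2.62, so δu/u = 0.0334.
Q is then a monomial in u, c:
δQ/Q = √((δu/u)² + (1·δc/c)²) = √(0.00112 + 0.00388) = 0.0707
Q = 2140, so δQ = 0.0707 × 2140 = 152.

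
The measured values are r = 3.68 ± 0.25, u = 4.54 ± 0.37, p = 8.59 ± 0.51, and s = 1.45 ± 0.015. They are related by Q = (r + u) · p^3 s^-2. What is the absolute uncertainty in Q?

464

Let w = r + u = 8.22. δw = √(δr² + δu²) = √(0.0625 + 0.137) = 0.447, so δw/w = 0.0543.
Q is then a monomial in w, p, s:
δQ/Q = √((δw/w)² + (3·δp/p)² + (-2·δs/s)²) = √(0.00295 + 0.0317 + 0.000428) = 0.187
Q = 2480, so δQ = 0.187 × 2480 = 464.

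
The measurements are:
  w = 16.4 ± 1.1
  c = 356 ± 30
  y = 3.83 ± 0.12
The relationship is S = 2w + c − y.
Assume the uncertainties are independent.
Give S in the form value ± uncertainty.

For a sum/difference, combine absolute errors in quadrature:
  (2·δw)² = 4.84;  (δc)² = 900;  (δy)² = 0.0144
δS = √(905) = 30.1
S = 385.

385 ± 30.1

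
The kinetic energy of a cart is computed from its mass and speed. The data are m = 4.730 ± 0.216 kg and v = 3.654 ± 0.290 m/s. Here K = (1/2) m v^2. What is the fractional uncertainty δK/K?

0.165

K is a product of powers, so relative uncertainties combine in quadrature:
  (1·δm/m)² = (1×0.0457)² = 0.00209;  (2·δv/v)² = (2×0.0794)² = 0.0252
δK/K = √(0.0273) = 0.165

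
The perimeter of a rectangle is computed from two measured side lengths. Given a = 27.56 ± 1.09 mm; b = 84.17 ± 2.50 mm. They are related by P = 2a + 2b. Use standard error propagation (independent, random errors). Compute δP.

5.45 mm

Sums and differences: (δP)² = Σ (cᵢ δxᵢ)².
  (2·δa)² = 4.75;  (2·δb)² = 25.0
δP = √(29.8) = 5.45 mm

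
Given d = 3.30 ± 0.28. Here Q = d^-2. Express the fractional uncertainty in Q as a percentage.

17.0%

Since Q is a product/quotient, work with relative uncertainties:
  (-2·δd/d)² = (-2×0.0848)² = 0.0288
δQ/Q = √(0.0288) = 0.170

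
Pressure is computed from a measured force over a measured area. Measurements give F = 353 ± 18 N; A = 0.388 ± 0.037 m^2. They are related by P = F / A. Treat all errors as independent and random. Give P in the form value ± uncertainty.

910 ± 98.4 Pa

Relative error in a monomial: (δP/P)² = Σ (nᵢ · δxᵢ/xᵢ)².
  (1·δF/F)² = (1×0.0510)² = 0.00260;  (-1·δA/A)² = (-1×0.0954)² = 0.00909
δP/P = √(0.0117) = 0.108
P = 910 Pa, so δP = 0.108 × 910 = 98.4 Pa.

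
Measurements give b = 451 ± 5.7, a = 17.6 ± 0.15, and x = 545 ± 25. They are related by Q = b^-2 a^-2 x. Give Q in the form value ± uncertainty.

Products/powers → add relative errors in quadrature, weighted by exponent:
  (-2·δb/b)² = (-2×0.0126)² = 0.000639;  (-2·δa/a)² = (-2×0.00852)² = 0.000291;  (1·δx/x)² = (1×0.0459)² = 0.00210
δQ/Q = √(0.00303) = 0.0551
Q = 8.65e-06, so δQ = 0.0551 × 8.65e-06 = 4.76e-07.

(8.65 ± 0.476) × 10^-6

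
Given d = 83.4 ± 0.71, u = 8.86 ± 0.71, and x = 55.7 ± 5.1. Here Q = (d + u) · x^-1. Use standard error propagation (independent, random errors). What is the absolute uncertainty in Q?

Let w = d + u = 92.3. δw = √(δd² + δu²) = √(0.504 + 0.504) = 1.00, so δw/w = 0.0109.
Q is then a monomial in w, x:
δQ/Q = √((δw/w)² + (-1·δx/x)²) = √(0.000118 + 0.00838) = 0.0922
Q = 1.66, so δQ = 0.0922 × 1.66 = 0.153.

0.153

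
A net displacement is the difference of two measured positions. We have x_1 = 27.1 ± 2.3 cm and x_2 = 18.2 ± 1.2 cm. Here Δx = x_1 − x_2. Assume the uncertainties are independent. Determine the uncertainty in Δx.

2.59 cm

Absolute uncertainties add in quadrature for a linear combination:
  (δx_1)² = 5.29;  (δx_2)² = 1.44
δΔx = √(6.73) = 2.59 cm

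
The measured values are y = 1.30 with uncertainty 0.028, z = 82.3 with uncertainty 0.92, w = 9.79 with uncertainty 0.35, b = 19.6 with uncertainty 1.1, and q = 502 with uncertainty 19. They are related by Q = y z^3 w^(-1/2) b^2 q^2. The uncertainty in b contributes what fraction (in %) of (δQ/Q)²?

62.3%

(δQ/Q)² = (1·δy/y)² + (3·δz/z)² + (−½·δw/w)² + (2·δb/b)² + (2·δq/q)²
  y term: (1×0.0215)² = 0.000464
  z term: (3×0.0112)² = 0.00112
  w term: (-0.5×0.0358)² = 0.000320
  b term: (2×0.0561)² = 0.0126
  q term: (2×0.0378)² = 0.00573
Total = 0.0202. Share from b = 0.0126/0.0202 = 0.623.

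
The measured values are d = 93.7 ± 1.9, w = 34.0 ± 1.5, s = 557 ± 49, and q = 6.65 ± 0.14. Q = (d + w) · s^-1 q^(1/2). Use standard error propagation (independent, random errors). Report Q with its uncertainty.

0.591 ± 0.0536

Let u = d + w = 128. δu = √(δd² + δw²) = √(3.61 + 2.25) = 2.42, so δu/u = 0.0190.
Q is then a monomial in u, s, q:
δQ/Q = √((δu/u)² + (-1·δs/s)² + (½·δq/q)²) = √(0.000359 + 0.00774 + 0.000111) = 0.0906
Q = 0.591, so δQ = 0.0906 × 0.591 = 0.0536.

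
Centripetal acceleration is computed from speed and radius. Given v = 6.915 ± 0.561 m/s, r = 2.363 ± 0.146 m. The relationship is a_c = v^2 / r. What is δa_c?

Since a_c is a product/quotient, work with relative uncertainties:
  (2·δv/v)² = (2×0.0811)² = 0.0263;  (-1·δr/r)² = (-1×0.0618)² = 0.00382
δa_c/a_c = √(0.0301) = 0.174
a_c = 20.24 m/s^2, so δa_c = 0.174 × 20.24 = 3.51 m/s^2.

3.51 m/s^2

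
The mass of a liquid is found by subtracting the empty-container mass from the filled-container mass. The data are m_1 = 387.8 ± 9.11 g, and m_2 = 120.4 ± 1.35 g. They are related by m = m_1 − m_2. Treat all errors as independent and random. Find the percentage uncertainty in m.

Absolute uncertainties add in quadrature for a linear combination:
  (δm_1)² = 83.0;  (δm_2)² = 1.82
δm = √(84.8) = 9.21 g
m = 267.4 g, so δm/m = 9.21/267.4 = 0.0344.

3.44%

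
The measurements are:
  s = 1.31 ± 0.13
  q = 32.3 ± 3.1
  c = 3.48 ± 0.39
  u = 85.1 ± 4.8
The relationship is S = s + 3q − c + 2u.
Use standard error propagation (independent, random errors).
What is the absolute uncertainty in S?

13.4

For a sum/difference, combine absolute errors in quadrature:
  (δs)² = 0.0169;  (3·δq)² = 86.5;  (δc)² = 0.152;  (2·δu)² = 92.2
δS = √(179) = 13.4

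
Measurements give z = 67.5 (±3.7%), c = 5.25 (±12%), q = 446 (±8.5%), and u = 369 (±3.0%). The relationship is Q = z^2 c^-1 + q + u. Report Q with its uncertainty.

1680 ± 129

Let p = z^2·c^-1 = 868. δp/p = √((2·δz/z)² + (-1·δc/c)²) = √(0.00548 + 0.0144) = 0.141, so δp = 122.
Q = p + q + u: δQ = √(δp² + δq² + δu²) = √(15000 + 1440 + 123) = 129
Q = 1680.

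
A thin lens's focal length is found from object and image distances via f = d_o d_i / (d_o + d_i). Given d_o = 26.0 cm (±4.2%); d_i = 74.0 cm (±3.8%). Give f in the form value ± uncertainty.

∂f/∂d_o = (d_i/(d_o+d_i))² = 0.548;  ∂f/∂d_i = (d_o/(d_o+d_i))² = 0.0676
δf = √((∂f/∂d_o · δd_o)² + (∂f/∂d_i · δd_i)²) = √(0.358 + 0.0361) = 0.627 cm
f = 19.2 cm.

19.2 ± 0.627 cm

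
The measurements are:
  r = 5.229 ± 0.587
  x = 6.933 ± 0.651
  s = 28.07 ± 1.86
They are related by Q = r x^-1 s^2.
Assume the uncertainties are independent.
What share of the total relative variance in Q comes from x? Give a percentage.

(δQ/Q)² = (1·δr/r)² + (-1·δx/x)² + (2·δs/s)²
  r term: (1×0.112)² = 0.0126
  x term: (-1×0.0939)² = 0.00882
  s term: (2×0.0663)² = 0.0176
Total = 0.0390. Share from x = 0.00882/0.0390 = 0.226.

22.6%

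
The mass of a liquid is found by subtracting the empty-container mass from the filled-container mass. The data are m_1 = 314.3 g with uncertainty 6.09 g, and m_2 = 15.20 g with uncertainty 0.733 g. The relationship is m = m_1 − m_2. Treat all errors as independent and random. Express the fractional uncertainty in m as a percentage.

2.05%

Sums and differences: (δm)² = Σ (cᵢ δxᵢ)².
  (δm_1)² = 37.1;  (δm_2)² = 0.537
δm = √(37.6) = 6.13 g
m = 299.1 g, so δm/m = 6.13/299.1 = 0.0205.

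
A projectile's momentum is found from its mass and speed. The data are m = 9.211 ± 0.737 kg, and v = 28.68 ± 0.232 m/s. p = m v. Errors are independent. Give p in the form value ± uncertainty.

Since p is a product/quotient, work with relative uncertainties:
  (1·δm/m)² = (1×0.0800)² = 0.00640;  (1·δv/v)² = (1×0.00809)² = 6.54e-05
δp/p = √(0.00647) = 0.0804
p = 264.2 kg·m/s, so δp = 0.0804 × 264.2 = 21.2 kg·m/s.

264.2 ± 21.2 kg·m/s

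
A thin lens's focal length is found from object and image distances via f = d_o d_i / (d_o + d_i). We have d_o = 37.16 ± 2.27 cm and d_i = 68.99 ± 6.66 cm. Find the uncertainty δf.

∂f/∂d_o = (d_i/(d_o+d_i))² = 0.422;  ∂f/∂d_i = (d_o/(d_o+d_i))² = 0.123
δf = √((∂f/∂d_o · δd_o)² + (∂f/∂d_i · δd_i)²) = √(0.919 + 0.666) = 1.26 cm

1.26 cm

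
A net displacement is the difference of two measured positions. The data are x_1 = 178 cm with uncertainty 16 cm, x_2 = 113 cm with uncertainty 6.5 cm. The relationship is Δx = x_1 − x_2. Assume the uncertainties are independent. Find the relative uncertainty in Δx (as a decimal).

Each term contributes (cᵢ δxᵢ)² to (δΔx)²:
  (δx_1)² = 256;  (δx_2)² = 42.2
δΔx = √(298) = 17.3 cm
Δx = 65.0 cm, so δΔx/Δx = 17.3/65.0 = 0.266.

0.266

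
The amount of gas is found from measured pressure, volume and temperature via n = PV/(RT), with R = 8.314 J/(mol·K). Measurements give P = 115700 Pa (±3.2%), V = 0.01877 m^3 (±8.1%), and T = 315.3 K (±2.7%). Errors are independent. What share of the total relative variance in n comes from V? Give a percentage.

78.9%

(δn/n)² = (1·δP/P)² + (1·δV/V)² + (-1·δT/T)²
  P term: (1×0.0320)² = 0.00102
  V term: (1×0.0810)² = 0.00656
  T term: (-1×0.0270)² = 0.000729
Total = 0.00831. Share from V = 0.00656/0.00831 = 0.789.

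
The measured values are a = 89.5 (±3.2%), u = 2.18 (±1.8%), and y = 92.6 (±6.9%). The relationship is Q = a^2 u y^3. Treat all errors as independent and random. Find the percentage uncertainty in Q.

Relative error in a monomial: (δQ/Q)² = Σ (nᵢ · δxᵢ/xᵢ)².
  (2·δa/a)² = (2×0.0320)² = 0.00410;  (1·δu/u)² = (1×0.0180)² = 0.000324;  (3·δy/y)² = (3×0.0690)² = 0.0428
δQ/Q = √(0.0473) = 0.217

21.7%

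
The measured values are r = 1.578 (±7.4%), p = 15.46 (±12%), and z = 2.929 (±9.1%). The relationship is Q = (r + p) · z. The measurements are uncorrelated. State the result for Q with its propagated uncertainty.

49.90 ± 7.09

Let u = r + p = 17.04. δu = √(δr² + δp²) = √(0.0136 + 3.44) = 1.86, so δu/u = 0.109.
Q is then a monomial in u, z:
δQ/Q = √((δu/u)² + (1·δz/z)²) = √(0.0119 + 0.00828) = 0.142
Q = 49.90, so δQ = 0.142 × 49.90 = 7.09.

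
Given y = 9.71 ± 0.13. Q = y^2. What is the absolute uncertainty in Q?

Q ∝ y^2, so δQ/Q = |2| · δy/y = 2 × 0.0134 = 0.0268.
Q = 94.3, so δQ = 0.0268 × 94.3 = 2.52.

2.52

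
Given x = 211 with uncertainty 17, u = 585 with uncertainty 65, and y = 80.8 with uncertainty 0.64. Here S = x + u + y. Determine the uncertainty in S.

67.2

S is a linear combination, so absolute uncertainties add in quadrature:
  (δx)² = 289;  (δu)² = 4220;  (δy)² = 0.410
δS = √(4510) = 67.2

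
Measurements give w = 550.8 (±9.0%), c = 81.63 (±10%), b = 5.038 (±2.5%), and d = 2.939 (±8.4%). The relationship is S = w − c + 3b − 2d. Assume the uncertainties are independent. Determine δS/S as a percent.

Sums and differences: (δS)² = Σ (cᵢ δxᵢ)².
  (δw)² = 2460;  (δc)² = 66.6;  (3·δb)² = 0.143;  (2·δd)² = 0.244
δS = √(2520) = 50.2
S = 478.4, so δS/S = 50.2/478.4 = 0.105.

10.5%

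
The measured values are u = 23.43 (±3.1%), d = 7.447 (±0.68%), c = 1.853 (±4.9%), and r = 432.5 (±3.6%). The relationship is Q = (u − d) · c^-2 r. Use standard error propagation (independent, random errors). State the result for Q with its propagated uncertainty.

2013 ± 229

Let w = u − d = 15.98. δw = √(δu² + δd²) = √(0.528 + 0.00256) = 0.728, so δw/w = 0.0456.
Q is then a monomial in w, c, r:
δQ/Q = √((δw/w)² + (-2·δc/c)² + (1·δr/r)²) = √(0.00208 + 0.00960 + 0.00130) = 0.114
Q = 2013, so δQ = 0.114 × 2013 = 229.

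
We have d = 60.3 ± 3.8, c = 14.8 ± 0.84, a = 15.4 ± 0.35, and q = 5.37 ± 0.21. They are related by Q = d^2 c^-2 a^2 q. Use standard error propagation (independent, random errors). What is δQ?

Each factor contributes (exponent × relative error)² to (δQ/Q)²:
  (2·δd/d)² = (2×0.0630)² = 0.0159;  (-2·δc/c)² = (-2×0.0568)² = 0.0129;  (2·δa/a)² = (2×0.0227)² = 0.00207;  (1·δq/q)² = (1×0.0391)² = 0.00153
δQ/Q = √(0.0324) = 0.180
Q = 21100, so δQ = 0.180 × 21100 = 3800.

3800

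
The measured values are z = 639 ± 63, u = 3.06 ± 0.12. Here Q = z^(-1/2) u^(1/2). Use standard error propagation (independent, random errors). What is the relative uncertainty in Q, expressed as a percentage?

Q is a product of powers, so relative uncertainties combine in quadrature:
  (−½·δz/z)² = (-0.5×0.0986)² = 0.00243;  (½·δu/u)² = (0.5×0.0392)² = 0.000384
δQ/Q = √(0.00281) = 0.0531

5.31%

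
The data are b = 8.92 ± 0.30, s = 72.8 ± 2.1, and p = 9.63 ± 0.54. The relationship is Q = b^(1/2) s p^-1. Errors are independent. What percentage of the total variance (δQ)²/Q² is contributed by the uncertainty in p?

73.8%

(δQ/Q)² = (½·δb/b)² + (1·δs/s)² + (-1·δp/p)²
  b term: (0.5×0.0336)² = 0.000283
  s term: (1×0.0288)² = 0.000832
  p term: (-1×0.0561)² = 0.00314
Total = 0.00426. Share from p = 0.00314/0.00426 = 0.738.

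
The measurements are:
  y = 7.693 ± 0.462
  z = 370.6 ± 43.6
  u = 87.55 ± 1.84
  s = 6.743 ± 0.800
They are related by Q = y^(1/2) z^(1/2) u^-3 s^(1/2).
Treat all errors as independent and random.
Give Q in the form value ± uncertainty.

For a monomial Q ∝ y^(1/2), z^(1/2), u^-3, s^(1/2), fractional errors add in quadrature:
  (½·δy/y)² = (0.5×0.0601)² = 0.000902;  (½·δz/z)² = (0.5×0.118)² = 0.00346;  (-3·δu/u)² = (-3×0.0210)² = 0.00398;  (½·δs/s)² = (0.5×0.119)² = 0.00352
δQ/Q = √(0.0119) = 0.109
Q = 0.0002066, so δQ = 0.109 × 0.0002066 = 2.25e-05.

(2.066 ± 0.225) × 10^-4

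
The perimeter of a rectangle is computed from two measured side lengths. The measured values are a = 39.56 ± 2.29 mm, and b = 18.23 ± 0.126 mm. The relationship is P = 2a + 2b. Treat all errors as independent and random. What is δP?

Sums and differences: (δP)² = Σ (cᵢ δxᵢ)².
  (2·δa)² = 21.0;  (2·δb)² = 0.0635
δP = √(21.0) = 4.59 mm

4.59 mm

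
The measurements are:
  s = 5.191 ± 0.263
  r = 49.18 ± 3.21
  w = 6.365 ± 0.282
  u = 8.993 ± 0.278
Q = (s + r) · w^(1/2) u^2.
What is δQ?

981

Let h = s + r = 54.37. δh = √(δs² + δr²) = √(0.0692 + 10.3) = 3.22, so δh/h = 0.0592.
Q is then a monomial in h, w, u:
δQ/Q = √((δh/h)² + (½·δw/w)² + (2·δu/u)²) = √(0.00351 + 0.000491 + 0.00382) = 0.0884
Q = 11090, so δQ = 0.0884 × 11090 = 981.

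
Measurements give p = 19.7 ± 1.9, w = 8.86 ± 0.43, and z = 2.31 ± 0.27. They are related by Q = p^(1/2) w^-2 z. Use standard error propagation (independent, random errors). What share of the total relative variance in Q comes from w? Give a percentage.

37.1%

(δQ/Q)² = (½·δp/p)² + (-2·δw/w)² + (1·δz/z)²
  p term: (0.5×0.0964)² = 0.00233
  w term: (-2×0.0485)² = 0.00942
  z term: (1×0.117)² = 0.0137
Total = 0.0254. Share from w = 0.00942/0.0254 = 0.371.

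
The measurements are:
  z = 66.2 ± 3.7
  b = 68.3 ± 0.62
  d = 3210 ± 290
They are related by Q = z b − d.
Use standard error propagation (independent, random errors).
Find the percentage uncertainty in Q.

Let p = z·b = 4520. δp/p = √((1·δz/z)² + (1·δb/b)²) = √(0.00312 + 8.24e-05) = 0.0566, so δp = 256.
Q = p − d: δQ = √(δp² + δd²) = √(65500 + 84100) = 387
Q = 1310, so δQ/Q = 387/1310 = 0.295.

29.5%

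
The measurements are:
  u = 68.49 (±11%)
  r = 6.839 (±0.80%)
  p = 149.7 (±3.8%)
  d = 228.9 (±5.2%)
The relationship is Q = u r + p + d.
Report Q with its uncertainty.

847.0 ± 53.3

Let w = u·r = 468.4. δw/w = √((1·δu/u)² + (1·δr/r)²) = √(0.0121 + 6.4e-05) = 0.110, so δw = 51.7.
Q = w + p + d: δQ = √(δw² + δp² + δd²) = √(2670 + 32.4 + 142) = 53.3
Q = 847.0.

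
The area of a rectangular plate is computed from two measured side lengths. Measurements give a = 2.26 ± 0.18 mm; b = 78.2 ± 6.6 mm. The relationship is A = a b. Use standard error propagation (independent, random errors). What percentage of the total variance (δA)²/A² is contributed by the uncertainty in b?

52.9%

(δA/A)² = (1·δa/a)² + (1·δb/b)²
  a term: (1×0.0796)² = 0.00634
  b term: (1×0.0844)² = 0.00712
Total = 0.0135. Share from b = 0.00712/0.0135 = 0.529.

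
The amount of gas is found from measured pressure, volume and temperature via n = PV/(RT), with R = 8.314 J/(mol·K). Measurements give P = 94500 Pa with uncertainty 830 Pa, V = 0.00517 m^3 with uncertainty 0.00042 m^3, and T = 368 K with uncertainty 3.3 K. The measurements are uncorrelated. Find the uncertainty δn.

For a monomial n ∝ P, V, T^-1, fractional errors add in quadrature:
  (1·δP/P)² = (1×0.00878)² = 7.71e-05;  (1·δV/V)² = (1×0.0812)² = 0.00660;  (-1·δT/T)² = (-1×0.00897)² = 8.04e-05
δn/n = √(0.00676) = 0.0822
n = 0.160 mol, so δn = 0.0822 × 0.160 = 0.0131 mol.

0.0131 mol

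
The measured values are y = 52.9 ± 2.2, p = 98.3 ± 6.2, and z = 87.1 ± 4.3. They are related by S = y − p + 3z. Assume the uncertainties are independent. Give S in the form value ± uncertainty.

For a sum/difference, combine absolute errors in quadrature:
  (δy)² = 4.84;  (δp)² = 38.4;  (3·δz)² = 166
δS = √(210) = 14.5
S = 216.

216 ± 14.5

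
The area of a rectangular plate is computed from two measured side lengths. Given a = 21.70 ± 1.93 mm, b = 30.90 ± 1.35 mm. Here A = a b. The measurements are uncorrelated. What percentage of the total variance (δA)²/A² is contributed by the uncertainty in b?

(δA/A)² = (1·δa/a)² + (1·δb/b)²
  a term: (1×0.0889)² = 0.00791
  b term: (1×0.0437)² = 0.00191
Total = 0.00982. Share from b = 0.00191/0.00982 = 0.194.

19.4%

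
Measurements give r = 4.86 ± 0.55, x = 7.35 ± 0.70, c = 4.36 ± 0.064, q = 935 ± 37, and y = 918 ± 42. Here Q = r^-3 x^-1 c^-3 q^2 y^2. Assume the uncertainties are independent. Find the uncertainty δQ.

Each factor contributes (exponent × relative error)² to (δQ/Q)²:
  (-3·δr/r)² = (-3×0.113)² = 0.115;  (-1·δx/x)² = (-1×0.0952)² = 0.00907;  (-3·δc/c)² = (-3×0.0147)² = 0.00194;  (2·δq/q)² = (2×0.0396)² = 0.00626;  (2·δy/y)² = (2×0.0458)² = 0.00837
δQ/Q = √(0.141) = 0.375
Q = 1.05e+07, so δQ = 0.375 × 1.05e+07 = 3.95e+06.

3.95e+06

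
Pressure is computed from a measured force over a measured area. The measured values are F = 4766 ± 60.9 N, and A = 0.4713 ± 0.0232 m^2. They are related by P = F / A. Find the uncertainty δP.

514 Pa

P is a product of powers, so relative uncertainties combine in quadrature:
  (1·δF/F)² = (1×0.0128)² = 0.000163;  (-1·δA/A)² = (-1×0.0492)² = 0.00242
δP/P = √(0.00259) = 0.0509
P = 10110 Pa, so δP = 0.0509 × 10110 = 514 Pa.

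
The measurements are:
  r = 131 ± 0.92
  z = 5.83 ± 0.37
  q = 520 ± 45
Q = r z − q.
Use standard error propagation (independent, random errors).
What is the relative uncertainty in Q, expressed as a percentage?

27.2%

Let p = r·z = 764. δp/p = √((1·δr/r)² + (1·δz/z)²) = √(4.93e-05 + 0.00403) = 0.0639, so δp = 48.8.
Q = p − q: δQ = √(δp² + δq²) = √(2380 + 2020) = 66.4
Q = 244, so δQ/Q = 66.4/244 = 0.272.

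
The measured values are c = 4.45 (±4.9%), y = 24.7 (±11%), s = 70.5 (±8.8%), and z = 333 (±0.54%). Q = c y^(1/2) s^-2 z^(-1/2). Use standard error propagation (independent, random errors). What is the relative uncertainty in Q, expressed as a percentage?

19.1%

Each factor contributes (exponent × relative error)² to (δQ/Q)²:
  (1·δc/c)² = (1×0.0490)² = 0.00240;  (½·δy/y)² = (0.5×0.110)² = 0.00302;  (-2·δs/s)² = (-2×0.0880)² = 0.0310;  (−½·δz/z)² = (-0.5×0.00540)² = 7.29e-06
δQ/Q = √(0.0364) = 0.191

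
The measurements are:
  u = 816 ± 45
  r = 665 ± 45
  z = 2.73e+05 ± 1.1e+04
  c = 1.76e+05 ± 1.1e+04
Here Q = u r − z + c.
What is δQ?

Let p = u·r = 5.43e+05. δp/p = √((1·δu/u)² + (1·δr/r)²) = √(0.00304 + 0.00458) = 0.0873, so δp = 47400.
Q = p − z + c: δQ = √(δp² + δz² + δc²) = √(2.24e+09 + 1.21e+08 + 1.21e+08) = 49900

49900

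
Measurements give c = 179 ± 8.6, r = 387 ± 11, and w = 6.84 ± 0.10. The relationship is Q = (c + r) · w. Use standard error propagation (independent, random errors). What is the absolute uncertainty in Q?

Let u = c + r = 566. δu = √(δc² + δr²) = √(74.0 + 121) = 14.0, so δu/u = 0.0247.
Q is then a monomial in u, w:
δQ/Q = √((δu/u)² + (1·δw/w)²) = √(0.000609 + 0.000214) = 0.0287
Q = 3870, so δQ = 0.0287 × 3870 = 111.

111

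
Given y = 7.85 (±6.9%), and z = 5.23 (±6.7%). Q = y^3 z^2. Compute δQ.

3260

Since Q is a product/quotient, work with relative uncertainties:
  (3·δy/y)² = (3×0.0690)² = 0.0428;  (2·δz/z)² = (2×0.0670)² = 0.0180
δQ/Q = √(0.0608) = 0.247
Q = 13200, so δQ = 0.247 × 13200 = 3260.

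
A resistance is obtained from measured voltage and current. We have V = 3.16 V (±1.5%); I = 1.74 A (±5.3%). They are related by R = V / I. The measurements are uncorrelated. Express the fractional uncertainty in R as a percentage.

Relative error in a monomial: (δR/R)² = Σ (nᵢ · δxᵢ/xᵢ)².
  (1·δV/V)² = (1×0.0150)² = 0.000225;  (-1·δI/I)² = (-1×0.0530)² = 0.00281
δR/R = √(0.00303) = 0.0551

5.51%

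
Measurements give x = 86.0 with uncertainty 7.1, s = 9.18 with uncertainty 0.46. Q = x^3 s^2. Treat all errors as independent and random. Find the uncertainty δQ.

1.43e+07

Each factor contributes (exponent × relative error)² to (δQ/Q)²:
  (3·δx/x)² = (3×0.0826)² = 0.0613;  (2·δs/s)² = (2×0.0501)² = 0.0100
δQ/Q = √(0.0714) = 0.267
Q = 5.36e+07, so δQ = 0.267 × 5.36e+07 = 1.43e+07.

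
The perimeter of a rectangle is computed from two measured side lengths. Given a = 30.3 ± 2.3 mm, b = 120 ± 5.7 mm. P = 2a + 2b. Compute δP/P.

For a sum/difference, combine absolute errors in quadrature:
  (2·δa)² = 21.2;  (2·δb)² = 130
δP = √(151) = 12.3 mm
P = 301 mm, so δP/P = 12.3/301 = 0.0409.

0.0409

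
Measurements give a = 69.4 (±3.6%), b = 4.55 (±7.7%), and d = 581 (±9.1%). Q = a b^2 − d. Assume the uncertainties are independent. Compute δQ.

233

Let p = a·b^2 = 1440. δp/p = √((1·δa/a)² + (2·δb/b)²) = √(0.00130 + 0.0237) = 0.158, so δp = 227.
Q = p − d: δQ = √(δp² + δd²) = √(51600 + 2800) = 233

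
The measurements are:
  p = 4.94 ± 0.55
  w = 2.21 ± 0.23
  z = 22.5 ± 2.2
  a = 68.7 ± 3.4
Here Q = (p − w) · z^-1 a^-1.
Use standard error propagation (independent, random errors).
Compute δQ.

Let u = p − w = 2.73. δu = √(δp² + δw²) = √(0.303 + 0.0529) = 0.596, so δu/u = 0.218.
Q is then a monomial in u, z, a:
δQ/Q = √((δu/u)² + (-1·δz/z)² + (-1·δa/a)²) = √(0.0477 + 0.00956 + 0.00245) = 0.244
Q = 0.00177, so δQ = 0.244 × 0.00177 = 0.000432.

0.000432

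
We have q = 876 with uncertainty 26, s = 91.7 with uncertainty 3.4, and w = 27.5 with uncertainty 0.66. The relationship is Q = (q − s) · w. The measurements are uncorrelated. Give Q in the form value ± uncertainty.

Let u = q − s = 784. δu = √(δq² + δs²) = √(676 + 11.6) = 26.2, so δu/u = 0.0334.
Q is then a monomial in u, w:
δQ/Q = √((δu/u)² + (1·δw/w)²) = √(0.00112 + 0.000576) = 0.0412
Q = 21600, so δQ = 0.0412 × 21600 = 888.

21600 ± 888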